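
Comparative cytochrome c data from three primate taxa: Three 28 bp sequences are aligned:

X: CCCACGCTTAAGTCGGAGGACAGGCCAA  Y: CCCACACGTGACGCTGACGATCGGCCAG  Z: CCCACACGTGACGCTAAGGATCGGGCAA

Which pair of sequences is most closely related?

X–Y: 10/28 differ, p = 0.357, d = 0.485.
X–Z: 10/28 differ, p = 0.357, d = 0.485.
Y–Z: 4/28 differ, p = 0.143, d = 0.158.
The smallest distance is between Y and Z.

Y and Z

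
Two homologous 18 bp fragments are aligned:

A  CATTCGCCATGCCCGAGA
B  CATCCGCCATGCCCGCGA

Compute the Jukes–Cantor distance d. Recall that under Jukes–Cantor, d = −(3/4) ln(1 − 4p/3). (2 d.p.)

The sequences differ at 2 of 18 sites (4, 16), so p = 2/18 ≈ 0.111111.
d = −(3/4) ln(1 − 4p/3) = −0.75 ln(1 − 0.148148) = −0.75 ln(0.851852)
  = −0.75 × (-0.160342) = 0.120257 substitutions/site.

0.12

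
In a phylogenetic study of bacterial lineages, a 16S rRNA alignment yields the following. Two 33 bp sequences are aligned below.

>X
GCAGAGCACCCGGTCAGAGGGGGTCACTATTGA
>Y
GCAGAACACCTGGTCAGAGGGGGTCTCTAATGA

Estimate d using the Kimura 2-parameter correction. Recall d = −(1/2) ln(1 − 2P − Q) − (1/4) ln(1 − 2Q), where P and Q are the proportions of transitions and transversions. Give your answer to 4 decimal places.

0.1326

Of 33 sites, 2 differences are transitions and 2 are transversions, so P = 2/33 ≈ 0.060606 and Q = 2/33 ≈ 0.060606.
Under the Kimura two-parameter model, d = −½ ln(1 − 2P − Q) − ¼ ln(1 − 2Q).
1 − 2P − Q = 0.818182, giving −½ ln(0.818182) = 0.100335.
1 − 2Q = 0.878788, giving −¼ ln(0.878788) = 0.032303.
d = 0.100335 + 0.032303 = 0.132638.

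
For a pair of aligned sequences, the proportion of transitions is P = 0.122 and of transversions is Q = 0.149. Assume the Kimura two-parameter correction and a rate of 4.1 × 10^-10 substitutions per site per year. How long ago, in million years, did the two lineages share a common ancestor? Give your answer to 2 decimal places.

Under the Kimura two-parameter model, d = −½ ln(1 − 2P − Q) − ¼ ln(1 − 2Q).
1 − 2P − Q = 0.607, giving −½ ln(0.607) = 0.249613.
1 − 2Q = 0.702, giving −¼ ln(0.702) = 0.088455.
d = 0.249613 + 0.088455 = 0.338068.
Under a molecular clock d = 2μt, so t = d/(2μ) = 0.338068 / (2 × 4.1 × 10^-10) = 412.28 million years.

412.28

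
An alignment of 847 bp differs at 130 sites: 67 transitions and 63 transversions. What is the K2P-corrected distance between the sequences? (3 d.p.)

P = 67/847 ≈ 0.079103 and Q = 63/847 ≈ 0.07438.
Under the Kimura two-parameter model, d = −½ ln(1 − 2P − Q) − ¼ ln(1 − 2Q).
1 − 2P − Q = 0.767414, giving −½ ln(0.767414) = 0.132364.
1 − 2Q = 0.85124, giving −¼ ln(0.85124) = 0.040265.
d = 0.132364 + 0.040265 = 0.172629.

0.173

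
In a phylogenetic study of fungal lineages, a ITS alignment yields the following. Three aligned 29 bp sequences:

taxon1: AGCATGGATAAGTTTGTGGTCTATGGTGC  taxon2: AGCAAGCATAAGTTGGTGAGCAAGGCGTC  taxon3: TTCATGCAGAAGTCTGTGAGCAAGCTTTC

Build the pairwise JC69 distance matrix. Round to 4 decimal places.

d(taxon1,taxon2) = 0.4618, d(taxon1,taxon3) = 0.6018, d(taxon2,taxon3) = 0.4006

taxon1–taxon2: 10/29 sites differ → p ≈ 0.344828, d = −0.75 ln(1 − 0.459771) = 0.461822 ≈ 0.4618.
taxon1–taxon3: 12/29 sites differ → p ≈ 0.413793, d = −0.75 ln(1 − 0.551724) = 0.601760 ≈ 0.6018.
taxon2–taxon3: 9/29 sites differ → p ≈ 0.310345, d = −0.75 ln(1 − 0.413793) = 0.400562 ≈ 0.4006.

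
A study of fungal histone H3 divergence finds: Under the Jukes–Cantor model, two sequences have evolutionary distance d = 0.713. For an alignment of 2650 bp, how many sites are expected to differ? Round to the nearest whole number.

1219

Invert JC69: p = (3/4)(1 − e^(−4d/3)) = 0.75 × (1 − e^(-0.950667)) = 0.75 × (1 − 0.386483) = 0.460138.
Expected differing sites = pL ≈ 0.460138 × 2650 = 1219.3657 ≈ 1219.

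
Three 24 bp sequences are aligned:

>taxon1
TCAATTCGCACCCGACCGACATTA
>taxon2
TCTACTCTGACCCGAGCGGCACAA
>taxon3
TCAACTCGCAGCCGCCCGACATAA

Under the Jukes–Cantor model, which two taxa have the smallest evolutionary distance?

taxon1 and taxon3

taxon1–taxon2: 8/24 differ, p = 0.333, d = 0.441.
taxon1–taxon3: 4/24 differ, p = 0.167, d = 0.188.
taxon2–taxon3: 8/24 differ, p = 0.333, d = 0.441.
The smallest distance is between taxon1 and taxon3.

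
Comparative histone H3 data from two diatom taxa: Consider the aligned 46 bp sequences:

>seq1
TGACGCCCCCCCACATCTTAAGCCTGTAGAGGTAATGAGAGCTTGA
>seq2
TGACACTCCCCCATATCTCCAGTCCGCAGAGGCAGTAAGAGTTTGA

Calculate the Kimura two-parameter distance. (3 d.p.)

Of 46 sites, 11 differences are transitions and 1 are transversions, so P = 11/46 ≈ 0.23913 and Q = 1/46 ≈ 0.021739.
Under the Kimura two-parameter model, d = −½ ln(1 − 2P − Q) − ¼ ln(1 − 2Q).
1 − 2P − Q = 0.500001, giving −½ ln(0.500001) = 0.346573.
1 − 2Q = 0.956522, giving −¼ ln(0.956522) = 0.011113.
d = 0.346573 + 0.011113 = 0.357686.

0.358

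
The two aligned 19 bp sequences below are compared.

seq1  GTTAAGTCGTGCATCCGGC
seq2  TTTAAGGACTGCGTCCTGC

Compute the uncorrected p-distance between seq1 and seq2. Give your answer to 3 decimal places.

0.316

The sequences differ at 6 of 19 positions (sites 1, 7, 8, 9, 13, 17).
p = 6/19 = 0.315789… ≈ 0.316 (to 3 d.p.).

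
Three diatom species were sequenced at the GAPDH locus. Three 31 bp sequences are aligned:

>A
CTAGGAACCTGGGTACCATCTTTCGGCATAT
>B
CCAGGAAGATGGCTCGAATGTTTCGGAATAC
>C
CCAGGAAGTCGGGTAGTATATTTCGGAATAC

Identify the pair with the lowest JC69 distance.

A–B: 10/31 differ, p = 0.323, d = 0.422.
A–C: 9/31 differ, p = 0.290, d = 0.367.
B–C: 6/31 differ, p = 0.194, d = 0.224.
The smallest distance is between B and C.

B and C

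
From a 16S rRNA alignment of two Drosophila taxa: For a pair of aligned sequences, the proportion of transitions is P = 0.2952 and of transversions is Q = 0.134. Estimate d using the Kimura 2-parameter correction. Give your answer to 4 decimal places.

Under the Kimura two-parameter model, d = −½ ln(1 − 2P − Q) − ¼ ln(1 − 2Q).
1 − 2P − Q = 0.2756, giving −½ ln(0.2756) = 0.644402.
1 − 2Q = 0.732, giving −¼ ln(0.732) = 0.077994.
d = 0.644402 + 0.077994 = 0.722396.

0.7224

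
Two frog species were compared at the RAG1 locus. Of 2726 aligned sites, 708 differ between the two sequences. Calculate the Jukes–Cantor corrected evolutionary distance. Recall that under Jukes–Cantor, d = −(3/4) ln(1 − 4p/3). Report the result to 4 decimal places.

0.3188

p = 708/2726 ≈ 0.259721.
d = −(3/4) ln(1 − 4p/3) = −0.75 ln(1 − 0.346295) = −0.75 ln(0.653705)
  = −0.75 × (-0.425099) = 0.318824 substitutions/site.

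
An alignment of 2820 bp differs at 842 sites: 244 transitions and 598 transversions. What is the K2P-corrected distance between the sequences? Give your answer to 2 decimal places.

P = 244/2820 ≈ 0.086525 and Q = 598/2820 ≈ 0.212057.
Under the Kimura two-parameter model, d = −½ ln(1 − 2P − Q) − ¼ ln(1 − 2Q).
1 − 2P − Q = 0.614893, giving −½ ln(0.614893) = 0.243154.
1 − 2Q = 0.575886, giving −¼ ln(0.575886) = 0.137961.
d = 0.243154 + 0.137961 = 0.381115.

0.38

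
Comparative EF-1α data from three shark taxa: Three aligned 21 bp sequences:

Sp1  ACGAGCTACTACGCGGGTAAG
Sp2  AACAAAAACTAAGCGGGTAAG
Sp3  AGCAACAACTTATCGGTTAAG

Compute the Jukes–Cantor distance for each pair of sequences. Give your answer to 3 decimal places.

d(Sp1,Sp2) = 0.360, d(Sp1,Sp3) = 0.532, d(Sp2,Sp3) = 0.286

Sp1–Sp2: 6/21 sites differ → p ≈ 0.285714, d = −0.75 ln(1 − 0.380952) = 0.359679 ≈ 0.360.
Sp1–Sp3: 8/21 sites differ → p ≈ 0.380952, d = −0.75 ln(1 − 0.507936) = 0.531860 ≈ 0.532.
Sp2–Sp3: 5/21 sites differ → p ≈ 0.238095, d = −0.75 ln(1 − 0.31746) = 0.286451 ≈ 0.286.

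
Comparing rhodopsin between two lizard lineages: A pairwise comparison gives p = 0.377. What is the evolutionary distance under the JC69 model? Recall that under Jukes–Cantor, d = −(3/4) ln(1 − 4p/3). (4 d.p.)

0.5239

d = −(3/4) ln(1 − 4p/3) = −0.75 ln(1 − 0.502667) = −0.75 ln(0.497333)
  = −0.75 × (-0.698495) = 0.523871 substitutions/site.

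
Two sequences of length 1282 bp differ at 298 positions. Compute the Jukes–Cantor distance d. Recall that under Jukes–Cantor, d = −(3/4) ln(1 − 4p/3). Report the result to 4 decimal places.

0.2782

p = 298/1282 ≈ 0.232449.
d = −(3/4) ln(1 − 4p/3) = −0.75 ln(1 − 0.309932) = −0.75 ln(0.690068)
  = −0.75 × (-0.370965) = 0.278224 substitutions/site.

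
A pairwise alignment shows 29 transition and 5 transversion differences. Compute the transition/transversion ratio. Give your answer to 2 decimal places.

R = 29/5 = 5.80.

5.80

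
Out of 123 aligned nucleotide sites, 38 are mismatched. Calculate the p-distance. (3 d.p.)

p = 38/123 = 0.308943… ≈ 0.309 (to 3 d.p.).

0.309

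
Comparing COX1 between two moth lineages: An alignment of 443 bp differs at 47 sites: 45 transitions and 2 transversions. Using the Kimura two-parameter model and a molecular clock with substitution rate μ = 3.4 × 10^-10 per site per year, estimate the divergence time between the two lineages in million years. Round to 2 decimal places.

P = 45/443 ≈ 0.10158 and Q = 2/443 ≈ 0.004515.
Under the Kimura two-parameter model, d = −½ ln(1 − 2P − Q) − ¼ ln(1 − 2Q).
1 − 2P − Q = 0.792325, giving −½ ln(0.792325) = 0.116392.
1 − 2Q = 0.99097, giving −¼ ln(0.99097) = 0.002268.
d = 0.116392 + 0.002268 = 0.118660.
Under a molecular clock d = 2μt, so t = d/(2μ) = 0.118660 / (2 × 3.4 × 10^-10) = 174.50 million years.

174.50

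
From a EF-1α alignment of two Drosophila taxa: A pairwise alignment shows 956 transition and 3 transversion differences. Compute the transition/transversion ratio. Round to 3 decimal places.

318.667

R = 956/3 = 318.666666… ≈ 318.667 (to 3 d.p.).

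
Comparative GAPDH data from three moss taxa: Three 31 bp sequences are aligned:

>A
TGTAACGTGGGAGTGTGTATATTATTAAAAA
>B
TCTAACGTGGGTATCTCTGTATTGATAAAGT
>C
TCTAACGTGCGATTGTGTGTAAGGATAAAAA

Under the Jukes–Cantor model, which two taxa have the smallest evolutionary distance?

A–B: 10/31 differ, p = 0.323, d = 0.422.
A–C: 8/31 differ, p = 0.258, d = 0.316.
B–C: 9/31 differ, p = 0.290, d = 0.367.
The smallest distance is between A and C.

A and C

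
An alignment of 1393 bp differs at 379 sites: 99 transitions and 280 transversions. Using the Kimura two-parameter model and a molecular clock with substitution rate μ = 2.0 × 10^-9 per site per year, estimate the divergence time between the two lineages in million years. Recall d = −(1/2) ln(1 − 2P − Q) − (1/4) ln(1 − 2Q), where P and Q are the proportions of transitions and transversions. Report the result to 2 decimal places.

84.67

P = 99/1393 ≈ 0.07107 and Q = 280/1393 ≈ 0.201005.
Under the Kimura two-parameter model, d = −½ ln(1 − 2P − Q) − ¼ ln(1 − 2Q).
1 − 2P − Q = 0.656855, giving −½ ln(0.656855) = 0.210146.
1 − 2Q = 0.59799, giving −¼ ln(0.59799) = 0.128545.
d = 0.210146 + 0.128545 = 0.338691.
Under a molecular clock d = 2μt, so t = d/(2μ) = 0.338691 / (2 × 2.0 × 10^-9) = 84.67 million years.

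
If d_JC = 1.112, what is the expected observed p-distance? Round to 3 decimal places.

0.580

p = (3/4)(1 − e^(−4d/3)) = 0.75 × (1 − e^(-1.482667)) = 0.75 × (1 − 0.227031) = 0.579727.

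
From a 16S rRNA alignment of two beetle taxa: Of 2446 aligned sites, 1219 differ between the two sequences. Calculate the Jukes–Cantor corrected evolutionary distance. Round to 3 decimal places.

p = 1219/2446 ≈ 0.498365.
d = −(3/4) ln(1 − 4p/3) = −0.75 ln(1 − 0.664487) = −0.75 ln(0.335513)
  = −0.75 × (-1.092095) = 0.819071 substitutions/site.

0.819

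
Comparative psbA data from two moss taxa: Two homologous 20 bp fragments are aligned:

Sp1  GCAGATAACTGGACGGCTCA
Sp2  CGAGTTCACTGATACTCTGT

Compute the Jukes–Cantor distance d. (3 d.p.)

0.991

The sequences differ at 11 of 20 sites, so p = 11/20 = 0.55.
d = −(3/4) ln(1 − 4p/3) = −0.75 ln(1 − 0.733333) = −0.75 ln(0.266667)
  = −0.75 × (-1.321755) = 0.991316 substitutions/site.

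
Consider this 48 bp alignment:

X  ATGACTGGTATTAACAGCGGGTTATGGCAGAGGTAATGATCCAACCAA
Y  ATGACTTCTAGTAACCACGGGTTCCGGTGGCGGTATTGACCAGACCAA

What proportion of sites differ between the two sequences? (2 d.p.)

0.29

The sequences differ at 14 of 48 positions.
p = 14/48 = 0.291666… ≈ 0.29 (to 2 d.p.).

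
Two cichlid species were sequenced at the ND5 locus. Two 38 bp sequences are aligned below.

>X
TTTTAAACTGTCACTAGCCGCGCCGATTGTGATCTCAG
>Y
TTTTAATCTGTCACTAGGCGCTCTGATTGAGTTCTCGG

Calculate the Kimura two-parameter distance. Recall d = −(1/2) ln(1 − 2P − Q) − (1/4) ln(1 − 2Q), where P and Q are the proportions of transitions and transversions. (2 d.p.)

Of 38 sites, 2 differences are transitions and 5 are transversions, so P = 2/38 ≈ 0.052632 and Q = 5/38 ≈ 0.131579.
Under the Kimura two-parameter model, d = −½ ln(1 − 2P − Q) − ¼ ln(1 − 2Q).
1 − 2P − Q = 0.763157, giving −½ ln(0.763157) = 0.135146.
1 − 2Q = 0.736842, giving −¼ ln(0.736842) = 0.076345.
d = 0.135146 + 0.076345 = 0.211491.

0.21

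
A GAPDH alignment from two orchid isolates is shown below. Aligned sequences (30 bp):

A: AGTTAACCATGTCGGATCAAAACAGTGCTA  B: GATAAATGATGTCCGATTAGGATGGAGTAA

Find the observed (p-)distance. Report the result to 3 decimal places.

0.467

The sequences differ at 14 of 30 positions.
p = 14/30 = 0.466666… ≈ 0.467 (to 3 d.p.).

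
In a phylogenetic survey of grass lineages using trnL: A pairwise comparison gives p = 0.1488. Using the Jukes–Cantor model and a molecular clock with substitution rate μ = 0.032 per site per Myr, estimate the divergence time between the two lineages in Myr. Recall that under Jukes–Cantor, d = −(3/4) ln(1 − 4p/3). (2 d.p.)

2.59

d = −(3/4) ln(1 − 4p/3) = −0.75 ln(1 − 0.1984) = −0.75 ln(0.8016)
  = −0.75 × (-0.221146) = 0.165860 substitutions/site.
Under a molecular clock d = 2μt, so t = d/(2μ) = 0.165860 / (2 × 0.032) = 2.59 Myr.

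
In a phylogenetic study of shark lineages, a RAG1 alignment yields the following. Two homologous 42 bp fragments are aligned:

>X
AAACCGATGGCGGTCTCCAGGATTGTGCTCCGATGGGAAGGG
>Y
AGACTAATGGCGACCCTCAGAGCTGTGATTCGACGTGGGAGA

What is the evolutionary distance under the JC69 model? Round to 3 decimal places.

The sequences differ at 18 of 42 sites, so p = 18/42 ≈ 0.428571.
d = −(3/4) ln(1 − 4p/3) = −0.75 ln(1 − 0.571428) = −0.75 ln(0.428572)
  = −0.75 × (-0.847297) = 0.635473 substitutions/site.

0.635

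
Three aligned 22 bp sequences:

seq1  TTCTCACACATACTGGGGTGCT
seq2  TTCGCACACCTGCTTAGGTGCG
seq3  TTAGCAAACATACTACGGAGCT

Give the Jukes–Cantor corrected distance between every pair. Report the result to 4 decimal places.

seq1–seq2: 6/22 sites differ → p ≈ 0.272727, d = −0.75 ln(1 − 0.363636) = 0.338988 ≈ 0.3390.
seq1–seq3: 6/22 sites differ → p ≈ 0.272727, d = −0.75 ln(1 − 0.363636) = 0.338988 ≈ 0.3390.
seq2–seq3: 8/22 sites differ → p ≈ 0.363636, d = −0.75 ln(1 − 0.484848) = 0.497470 ≈ 0.4975.

d(seq1,seq2) = 0.3390, d(seq1,seq3) = 0.3390, d(seq2,seq3) = 0.4975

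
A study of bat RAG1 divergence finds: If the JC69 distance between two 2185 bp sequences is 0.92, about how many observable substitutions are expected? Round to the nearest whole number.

1158

Invert JC69: p = (3/4)(1 − e^(−4d/3)) = 0.75 × (1 − e^(-1.226667)) = 0.75 × (1 − 0.293268) = 0.530049.
Expected differing sites = pL ≈ 0.530049 × 2185 = 1158.157065 ≈ 1158.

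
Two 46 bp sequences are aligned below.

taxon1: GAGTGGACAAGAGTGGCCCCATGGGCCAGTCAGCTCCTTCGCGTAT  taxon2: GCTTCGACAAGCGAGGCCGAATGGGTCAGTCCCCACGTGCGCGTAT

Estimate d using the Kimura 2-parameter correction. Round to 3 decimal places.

Of 46 sites, 1 differences are transitions and 12 are transversions, so P = 1/46 ≈ 0.021739 and Q = 12/46 ≈ 0.26087.
Under the Kimura two-parameter model, d = −½ ln(1 − 2P − Q) − ¼ ln(1 − 2Q).
1 − 2P − Q = 0.695652, giving −½ ln(0.695652) = 0.181453.
1 − 2Q = 0.47826, giving −¼ ln(0.47826) = 0.184400.
d = 0.181453 + 0.184400 = 0.365853.

0.366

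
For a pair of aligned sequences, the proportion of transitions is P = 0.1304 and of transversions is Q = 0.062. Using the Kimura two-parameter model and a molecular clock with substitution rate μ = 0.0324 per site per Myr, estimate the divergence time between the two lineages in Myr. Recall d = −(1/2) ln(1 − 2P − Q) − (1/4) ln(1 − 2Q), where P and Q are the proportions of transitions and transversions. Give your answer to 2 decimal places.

3.52

Under the Kimura two-parameter model, d = −½ ln(1 − 2P − Q) − ¼ ln(1 − 2Q).
1 − 2P − Q = 0.6772, giving −½ ln(0.6772) = 0.194894.
1 − 2Q = 0.876, giving −¼ ln(0.876) = 0.033097.
d = 0.194894 + 0.033097 = 0.227991.
Under a molecular clock d = 2μt, so t = d/(2μ) = 0.227991 / (2 × 0.0324) = 3.52 Myr.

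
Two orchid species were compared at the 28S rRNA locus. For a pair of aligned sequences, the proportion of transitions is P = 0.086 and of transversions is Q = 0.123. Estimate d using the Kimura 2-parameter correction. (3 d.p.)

Under the Kimura two-parameter model, d = −½ ln(1 − 2P − Q) − ¼ ln(1 − 2Q).
1 − 2P − Q = 0.705, giving −½ ln(0.705) = 0.174779.
1 − 2Q = 0.754, giving −¼ ln(0.754) = 0.070591.
d = 0.174779 + 0.070591 = 0.245370.

0.245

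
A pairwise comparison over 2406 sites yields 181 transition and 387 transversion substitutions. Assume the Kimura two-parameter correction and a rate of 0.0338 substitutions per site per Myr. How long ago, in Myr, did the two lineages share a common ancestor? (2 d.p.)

P = 181/2406 ≈ 0.075229 and Q = 387/2406 ≈ 0.160848.
Under the Kimura two-parameter model, d = −½ ln(1 − 2P − Q) − ¼ ln(1 − 2Q).
1 − 2P − Q = 0.688694, giving −½ ln(0.688694) = 0.186479.
1 − 2Q = 0.678304, giving −¼ ln(0.678304) = 0.097040.
d = 0.186479 + 0.097040 = 0.283519.
Under a molecular clock d = 2μt, so t = d/(2μ) = 0.283519 / (2 × 0.0338) = 4.19 Myr.

4.19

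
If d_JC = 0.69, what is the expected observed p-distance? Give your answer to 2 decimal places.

p = (3/4)(1 − e^(−4d/3)) = 0.75 × (1 − e^(-0.92)) = 0.75 × (1 − 0.398519) = 0.451111.

0.45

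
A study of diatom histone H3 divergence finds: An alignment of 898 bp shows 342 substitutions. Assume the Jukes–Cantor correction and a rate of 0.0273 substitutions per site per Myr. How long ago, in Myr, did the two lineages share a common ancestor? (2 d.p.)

9.74

p = 342/898 ≈ 0.380846.
d = −(3/4) ln(1 − 4p/3) = −0.75 ln(1 − 0.507795) = −0.75 ln(0.492205)
  = −0.75 × (-0.708860) = 0.531645 substitutions/site.
Under a molecular clock d = 2μt, so t = d/(2μ) = 0.531645 / (2 × 0.0273) = 9.74 Myr.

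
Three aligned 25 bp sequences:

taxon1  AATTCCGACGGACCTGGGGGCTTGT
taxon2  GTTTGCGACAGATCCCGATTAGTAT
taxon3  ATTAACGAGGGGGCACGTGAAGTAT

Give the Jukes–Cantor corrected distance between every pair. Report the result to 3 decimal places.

taxon1–taxon2: 13/25 sites differ → p = 0.52, d = −0.75 ln(1 − 0.693333) = 0.886495 ≈ 0.886.
taxon1–taxon3: 13/25 sites differ → p = 0.52, d = −0.75 ln(1 − 0.693333) = 0.886495 ≈ 0.886.
taxon2–taxon3: 11/25 sites differ → p = 0.44, d = −0.75 ln(1 − 0.586667) = 0.662626 ≈ 0.663.

d(taxon1,taxon2) = 0.886, d(taxon1,taxon3) = 0.886, d(taxon2,taxon3) = 0.663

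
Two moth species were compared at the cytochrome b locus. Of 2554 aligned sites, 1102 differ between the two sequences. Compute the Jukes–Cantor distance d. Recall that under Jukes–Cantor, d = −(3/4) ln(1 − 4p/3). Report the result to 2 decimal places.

p = 1102/2554 ≈ 0.43148.
d = −(3/4) ln(1 − 4p/3) = −0.75 ln(1 − 0.575307) = −0.75 ln(0.424693)
  = −0.75 × (-0.856389) = 0.642292 substitutions/site.

0.64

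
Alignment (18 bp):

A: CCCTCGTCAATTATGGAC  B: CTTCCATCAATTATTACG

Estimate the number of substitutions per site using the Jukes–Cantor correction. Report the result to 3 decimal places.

0.673

The sequences differ at 8 of 18 sites (2, 3, 4, 6, 15, 16, 17, 18), so p = 8/18 ≈ 0.444444.
d = −(3/4) ln(1 − 4p/3) = −0.75 ln(1 − 0.592592) = −0.75 ln(0.407408)
  = −0.75 × (-0.897940) = 0.673455 substitutions/site.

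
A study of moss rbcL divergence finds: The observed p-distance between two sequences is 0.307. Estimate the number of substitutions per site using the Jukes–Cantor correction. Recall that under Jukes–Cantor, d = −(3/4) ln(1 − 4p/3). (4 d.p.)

d = −(3/4) ln(1 − 4p/3) = −0.75 ln(1 − 0.409333) = −0.75 ln(0.590667)
  = −0.75 × (-0.526503) = 0.394877 substitutions/site.

0.3949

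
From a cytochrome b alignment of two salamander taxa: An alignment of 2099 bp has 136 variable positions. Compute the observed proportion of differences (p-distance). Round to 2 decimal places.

p = 136/2099 = 0.064792… ≈ 0.06 (to 2 d.p.).

0.06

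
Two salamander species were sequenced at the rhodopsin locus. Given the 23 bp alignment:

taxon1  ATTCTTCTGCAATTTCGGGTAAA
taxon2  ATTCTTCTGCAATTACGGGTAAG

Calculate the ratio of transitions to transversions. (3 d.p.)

Transitions are A↔G and C↔T; transversions are all other mismatches.
Transitions: 1. Transversions: 1.
R = 1/1 = 1.000.

1.000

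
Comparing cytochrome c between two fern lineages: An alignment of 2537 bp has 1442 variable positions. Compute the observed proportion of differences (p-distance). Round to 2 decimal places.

0.57

p = 1442/2537 = 0.568387… ≈ 0.57 (to 2 d.p.).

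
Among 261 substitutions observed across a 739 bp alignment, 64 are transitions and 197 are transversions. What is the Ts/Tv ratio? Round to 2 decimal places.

0.32

R = 64/197 = 0.324873… ≈ 0.32 (to 2 d.p.).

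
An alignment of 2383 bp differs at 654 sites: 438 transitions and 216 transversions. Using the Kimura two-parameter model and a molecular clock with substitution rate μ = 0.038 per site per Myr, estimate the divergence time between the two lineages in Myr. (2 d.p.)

4.69

P = 438/2383 ≈ 0.183802 and Q = 216/2383 ≈ 0.090642.
Under the Kimura two-parameter model, d = −½ ln(1 − 2P − Q) − ¼ ln(1 − 2Q).
1 − 2P − Q = 0.541754, giving −½ ln(0.541754) = 0.306472.
1 − 2Q = 0.818716, giving −¼ ln(0.818716) = 0.050005.
d = 0.306472 + 0.050005 = 0.356477.
Under a molecular clock d = 2μt, so t = d/(2μ) = 0.356477 / (2 × 0.038) = 4.69 Myr.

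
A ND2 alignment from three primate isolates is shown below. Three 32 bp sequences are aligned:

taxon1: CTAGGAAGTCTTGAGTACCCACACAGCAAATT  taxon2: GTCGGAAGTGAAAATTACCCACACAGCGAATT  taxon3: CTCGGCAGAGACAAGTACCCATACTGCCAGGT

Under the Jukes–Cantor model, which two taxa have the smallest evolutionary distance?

taxon1–taxon2: 8/32 differ, p = 0.250, d = 0.304.
taxon1–taxon3: 12/32 differ, p = 0.375, d = 0.520.
taxon2–taxon3: 10/32 differ, p = 0.313, d = 0.404.
The smallest distance is between taxon1 and taxon2.

taxon1 and taxon2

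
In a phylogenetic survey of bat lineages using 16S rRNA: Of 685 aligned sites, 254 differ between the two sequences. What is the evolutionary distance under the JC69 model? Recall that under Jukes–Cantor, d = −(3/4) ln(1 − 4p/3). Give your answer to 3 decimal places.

p = 254/685 ≈ 0.370803.
d = −(3/4) ln(1 − 4p/3) = −0.75 ln(1 − 0.494404) = −0.75 ln(0.505596)
  = −0.75 × (-0.682017) = 0.511513 substitutions/site.

0.512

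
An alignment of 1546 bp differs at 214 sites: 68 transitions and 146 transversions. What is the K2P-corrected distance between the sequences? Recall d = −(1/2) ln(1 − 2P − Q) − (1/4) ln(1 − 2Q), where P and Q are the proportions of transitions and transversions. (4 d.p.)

0.1530

P = 68/1546 ≈ 0.043984 and Q = 146/1546 ≈ 0.094437.
Under the Kimura two-parameter model, d = −½ ln(1 − 2P − Q) − ¼ ln(1 − 2Q).
1 − 2P − Q = 0.817595, giving −½ ln(0.817595) = 0.100694.
1 − 2Q = 0.811126, giving −¼ ln(0.811126) = 0.052333.
d = 0.100694 + 0.052333 = 0.153027.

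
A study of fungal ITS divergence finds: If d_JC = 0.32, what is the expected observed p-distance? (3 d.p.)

0.260

p = (3/4)(1 − e^(−4d/3)) = 0.75 × (1 − e^(-0.426667)) = 0.75 × (1 − 0.652681) = 0.260489.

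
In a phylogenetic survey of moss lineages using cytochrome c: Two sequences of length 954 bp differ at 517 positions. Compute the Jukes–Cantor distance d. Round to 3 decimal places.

p = 517/954 ≈ 0.541929.
d = −(3/4) ln(1 − 4p/3) = −0.75 ln(1 − 0.722572) = −0.75 ln(0.277428)
  = −0.75 × (-1.282194) = 0.961646 substitutions/site.

0.962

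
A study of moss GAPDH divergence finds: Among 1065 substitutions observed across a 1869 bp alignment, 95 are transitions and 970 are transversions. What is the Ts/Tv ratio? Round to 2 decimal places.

R = 95/970 = 0.097938… ≈ 0.10 (to 2 d.p.).

0.10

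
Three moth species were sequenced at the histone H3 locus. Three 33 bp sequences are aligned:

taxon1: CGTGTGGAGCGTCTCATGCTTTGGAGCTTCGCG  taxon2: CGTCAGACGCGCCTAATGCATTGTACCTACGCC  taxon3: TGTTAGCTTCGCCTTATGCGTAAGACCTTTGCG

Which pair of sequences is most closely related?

taxon1 and taxon2

taxon1–taxon2: 11/33 differ, p = 0.333, d = 0.441.
taxon1–taxon3: 13/33 differ, p = 0.394, d = 0.559.
taxon2–taxon3: 13/33 differ, p = 0.394, d = 0.559.
The smallest distance is between taxon1 and taxon2.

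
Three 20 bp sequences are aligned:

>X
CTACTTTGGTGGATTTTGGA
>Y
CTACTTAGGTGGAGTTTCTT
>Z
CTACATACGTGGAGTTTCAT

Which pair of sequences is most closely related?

X–Y: 5/20 differ, p = 0.250, d = 0.304.
X–Z: 7/20 differ, p = 0.350, d = 0.471.
Y–Z: 3/20 differ, p = 0.150, d = 0.167.
The smallest distance is between Y and Z.

Y and Z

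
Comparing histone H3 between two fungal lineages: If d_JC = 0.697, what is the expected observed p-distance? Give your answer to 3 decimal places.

p = (3/4)(1 − e^(−4d/3)) = 0.75 × (1 − e^(-0.929333)) = 0.75 × (1 − 0.394817) = 0.453887.

0.454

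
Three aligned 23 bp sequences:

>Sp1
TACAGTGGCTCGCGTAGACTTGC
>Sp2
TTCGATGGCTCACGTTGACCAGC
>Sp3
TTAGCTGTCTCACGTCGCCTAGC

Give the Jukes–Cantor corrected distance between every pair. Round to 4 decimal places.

Sp1–Sp2: 7/23 sites differ → p ≈ 0.304348, d = −0.75 ln(1 − 0.405797) = 0.390401 ≈ 0.3904.
Sp1–Sp3: 9/23 sites differ → p ≈ 0.391304, d = −0.75 ln(1 − 0.521739) = 0.553199 ≈ 0.5532.
Sp2–Sp3: 6/23 sites differ → p ≈ 0.26087, d = −0.75 ln(1 − 0.347827) = 0.320584 ≈ 0.3206.

d(Sp1,Sp2) = 0.3904, d(Sp1,Sp3) = 0.5532, d(Sp2,Sp3) = 0.3206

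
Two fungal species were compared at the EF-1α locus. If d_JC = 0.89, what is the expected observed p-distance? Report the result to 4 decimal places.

p = (3/4)(1 − e^(−4d/3)) = 0.75 × (1 − e^(-1.186667)) = 0.75 × (1 − 0.305237) = 0.521072.

0.5211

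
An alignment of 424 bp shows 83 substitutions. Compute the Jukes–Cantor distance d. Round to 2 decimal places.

0.23

p = 83/424 ≈ 0.195755.
d = −(3/4) ln(1 − 4p/3) = −0.75 ln(1 − 0.261007) = −0.75 ln(0.738993)
  = −0.75 × (-0.302467) = 0.226850 substitutions/site.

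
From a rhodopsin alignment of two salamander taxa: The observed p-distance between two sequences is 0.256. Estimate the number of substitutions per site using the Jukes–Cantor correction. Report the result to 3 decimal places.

d = −(3/4) ln(1 − 4p/3) = −0.75 ln(1 − 0.341333) = −0.75 ln(0.658667)
  = −0.75 × (-0.417537) = 0.313153 substitutions/site.

0.313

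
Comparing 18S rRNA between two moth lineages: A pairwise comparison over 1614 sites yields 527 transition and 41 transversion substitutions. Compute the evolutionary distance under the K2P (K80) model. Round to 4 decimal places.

0.5803

P = 527/1614 ≈ 0.326518 and Q = 41/1614 ≈ 0.025403.
Under the Kimura two-parameter model, d = −½ ln(1 − 2P − Q) − ¼ ln(1 − 2Q).
1 − 2P − Q = 0.321561, giving −½ ln(0.321561) = 0.567284.
1 − 2Q = 0.949194, giving −¼ ln(0.949194) = 0.013036.
d = 0.567284 + 0.013036 = 0.580320.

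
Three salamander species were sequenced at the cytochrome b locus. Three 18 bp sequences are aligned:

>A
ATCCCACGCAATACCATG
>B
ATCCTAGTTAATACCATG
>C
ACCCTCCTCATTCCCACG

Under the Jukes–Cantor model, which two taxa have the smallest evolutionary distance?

A and B

A–B: 4/18 differ, p = 0.222, d = 0.264.
A–C: 7/18 differ, p = 0.389, d = 0.548.
B–C: 7/18 differ, p = 0.389, d = 0.548.
The smallest distance is between A and B.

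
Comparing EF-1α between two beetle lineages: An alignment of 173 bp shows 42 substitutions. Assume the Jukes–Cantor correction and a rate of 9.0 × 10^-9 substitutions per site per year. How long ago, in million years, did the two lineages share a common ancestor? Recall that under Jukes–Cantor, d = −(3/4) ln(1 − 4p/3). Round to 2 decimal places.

p = 42/173 ≈ 0.242775.
d = −(3/4) ln(1 − 4p/3) = −0.75 ln(1 − 0.3237) = −0.75 ln(0.6763)
  = −0.75 × (-0.391119) = 0.293339 substitutions/site.
Under a molecular clock d = 2μt, so t = d/(2μ) = 0.293339 / (2 × 9.0 × 10^-9) = 16.30 million years.

16.30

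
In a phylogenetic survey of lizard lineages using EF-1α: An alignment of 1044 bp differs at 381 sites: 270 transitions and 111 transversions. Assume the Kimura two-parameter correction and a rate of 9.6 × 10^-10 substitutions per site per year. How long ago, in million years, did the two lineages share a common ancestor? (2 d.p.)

285.56

P = 270/1044 ≈ 0.258621 and Q = 111/1044 ≈ 0.106322.
Under the Kimura two-parameter model, d = −½ ln(1 − 2P − Q) − ¼ ln(1 − 2Q).
1 − 2P − Q = 0.376436, giving −½ ln(0.376436) = 0.488504.
1 − 2Q = 0.787356, giving −¼ ln(0.787356) = 0.059769.
d = 0.488504 + 0.059769 = 0.548273.
Under a molecular clock d = 2μt, so t = d/(2μ) = 0.548273 / (2 × 9.6 × 10^-10) = 285.56 million years.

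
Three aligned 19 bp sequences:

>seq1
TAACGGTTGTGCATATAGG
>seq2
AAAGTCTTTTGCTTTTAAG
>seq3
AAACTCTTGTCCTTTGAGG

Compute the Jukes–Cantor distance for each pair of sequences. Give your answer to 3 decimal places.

d(seq1,seq2) = 0.618, d(seq1,seq3) = 0.507, d(seq2,seq3) = 0.324

seq1–seq2: 8/19 sites differ → p ≈ 0.421053, d = −0.75 ln(1 − 0.561404) = 0.618132 ≈ 0.618.
seq1–seq3: 7/19 sites differ → p ≈ 0.368421, d = −0.75 ln(1 − 0.491228) = 0.506816 ≈ 0.507.
seq2–seq3: 5/19 sites differ → p ≈ 0.263158, d = −0.75 ln(1 − 0.350877) = 0.324100 ≈ 0.324.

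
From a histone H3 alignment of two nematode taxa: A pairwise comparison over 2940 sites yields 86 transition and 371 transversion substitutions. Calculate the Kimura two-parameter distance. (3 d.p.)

0.175

P = 86/2940 ≈ 0.029252 and Q = 371/2940 ≈ 0.12619.
Under the Kimura two-parameter model, d = −½ ln(1 − 2P − Q) − ¼ ln(1 − 2Q).
1 − 2P − Q = 0.815306, giving −½ ln(0.815306) = 0.102096.
1 − 2Q = 0.74762, giving −¼ ln(0.74762) = 0.072715.
d = 0.102096 + 0.072715 = 0.174811.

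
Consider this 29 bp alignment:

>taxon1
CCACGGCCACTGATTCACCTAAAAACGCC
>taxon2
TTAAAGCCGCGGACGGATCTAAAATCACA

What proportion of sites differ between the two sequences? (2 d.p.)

0.45

The sequences differ at 13 of 29 positions.
p = 13/29 = 0.448275… ≈ 0.45 (to 2 d.p.).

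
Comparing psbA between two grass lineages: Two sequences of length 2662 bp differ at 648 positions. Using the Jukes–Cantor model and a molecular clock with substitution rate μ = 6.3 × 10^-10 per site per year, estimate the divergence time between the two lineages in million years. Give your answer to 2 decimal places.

233.57

p = 648/2662 ≈ 0.243426.
d = −(3/4) ln(1 − 4p/3) = −0.75 ln(1 − 0.324568) = −0.75 ln(0.675432)
  = −0.75 × (-0.392403) = 0.294302 substitutions/site.
Under a molecular clock d = 2μt, so t = d/(2μ) = 0.294302 / (2 × 6.3 × 10^-10) = 233.57 million years.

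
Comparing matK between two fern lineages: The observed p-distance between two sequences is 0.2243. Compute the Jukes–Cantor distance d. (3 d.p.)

0.267

d = −(3/4) ln(1 − 4p/3) = −0.75 ln(1 − 0.299067) = −0.75 ln(0.700933)
  = −0.75 × (-0.355343) = 0.266507 substitutions/site.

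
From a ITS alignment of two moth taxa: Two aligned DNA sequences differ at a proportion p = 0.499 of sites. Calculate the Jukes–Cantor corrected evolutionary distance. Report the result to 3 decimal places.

d = −(3/4) ln(1 − 4p/3) = −0.75 ln(1 − 0.665333) = −0.75 ln(0.334667)
  = −0.75 × (-1.094619) = 0.820964 substitutions/site.

0.821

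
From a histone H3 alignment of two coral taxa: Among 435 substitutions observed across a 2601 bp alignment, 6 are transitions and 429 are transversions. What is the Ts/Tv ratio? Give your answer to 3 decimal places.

0.014

R = 6/429 = 0.013986… ≈ 0.014 (to 3 d.p.).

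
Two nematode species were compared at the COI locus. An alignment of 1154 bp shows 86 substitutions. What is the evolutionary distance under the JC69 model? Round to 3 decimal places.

0.078

p = 86/1154 ≈ 0.074523.
d = −(3/4) ln(1 − 4p/3) = −0.75 ln(1 − 0.099364) = −0.75 ln(0.900636)
  = −0.75 × (-0.104654) = 0.078491 substitutions/site.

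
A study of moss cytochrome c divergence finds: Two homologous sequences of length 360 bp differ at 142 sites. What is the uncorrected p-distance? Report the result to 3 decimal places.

0.394

p = 142/360 = 0.394444… ≈ 0.394 (to 3 d.p.).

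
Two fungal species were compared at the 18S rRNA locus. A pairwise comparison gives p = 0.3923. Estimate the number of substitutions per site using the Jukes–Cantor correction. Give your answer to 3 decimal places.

d = −(3/4) ln(1 − 4p/3) = −0.75 ln(1 − 0.523067) = −0.75 ln(0.476933)
  = −0.75 × (-0.740379) = 0.555284 substitutions/site.

0.555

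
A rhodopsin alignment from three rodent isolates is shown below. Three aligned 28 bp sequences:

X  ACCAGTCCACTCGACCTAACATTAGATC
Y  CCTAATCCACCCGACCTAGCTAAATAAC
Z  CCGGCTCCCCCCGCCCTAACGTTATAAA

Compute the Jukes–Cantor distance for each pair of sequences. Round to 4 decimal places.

X–Y: 10/28 sites differ → p ≈ 0.357143, d = −0.75 ln(1 − 0.476191) = 0.484971 ≈ 0.4850.
X–Z: 11/28 sites differ → p ≈ 0.392857, d = −0.75 ln(1 − 0.523809) = 0.556452 ≈ 0.5565.
Y–Z: 10/28 sites differ → p ≈ 0.357143, d = −0.75 ln(1 − 0.476191) = 0.484971 ≈ 0.4850.

d(X,Y) = 0.4850, d(X,Z) = 0.5565, d(Y,Z) = 0.4850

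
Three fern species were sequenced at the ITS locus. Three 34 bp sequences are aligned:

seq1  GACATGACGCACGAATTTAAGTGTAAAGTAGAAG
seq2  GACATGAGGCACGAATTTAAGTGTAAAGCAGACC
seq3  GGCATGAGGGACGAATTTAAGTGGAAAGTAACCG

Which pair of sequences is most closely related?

seq1–seq2: 4/34 differ, p = 0.118, d = 0.128.
seq1–seq3: 7/34 differ, p = 0.206, d = 0.241.
seq2–seq3: 7/34 differ, p = 0.206, d = 0.241.
The smallest distance is between seq1 and seq2.

seq1 and seq2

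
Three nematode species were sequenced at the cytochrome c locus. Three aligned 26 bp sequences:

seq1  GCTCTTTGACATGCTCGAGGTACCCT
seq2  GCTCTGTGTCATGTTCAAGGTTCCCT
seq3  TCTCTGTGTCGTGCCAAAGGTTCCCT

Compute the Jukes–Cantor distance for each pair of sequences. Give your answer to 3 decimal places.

seq1–seq2: 5/26 sites differ → p ≈ 0.192308, d = −0.75 ln(1 − 0.256411) = 0.222200 ≈ 0.222.
seq1–seq3: 8/26 sites differ → p ≈ 0.307692, d = −0.75 ln(1 − 0.410256) = 0.396050 ≈ 0.396.
seq2–seq3: 5/26 sites differ → p ≈ 0.192308, d = −0.75 ln(1 − 0.256411) = 0.222200 ≈ 0.222.

d(seq1,seq2) = 0.222, d(seq1,seq3) = 0.396, d(seq2,seq3) = 0.222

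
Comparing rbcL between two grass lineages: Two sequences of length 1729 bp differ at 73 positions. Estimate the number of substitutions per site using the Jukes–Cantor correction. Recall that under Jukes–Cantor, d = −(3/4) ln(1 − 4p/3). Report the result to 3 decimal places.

0.043

p = 73/1729 ≈ 0.042221.
d = −(3/4) ln(1 − 4p/3) = −0.75 ln(1 − 0.056295) = −0.75 ln(0.943705)
  = −0.75 × (-0.057942) = 0.043457 substitutions/site.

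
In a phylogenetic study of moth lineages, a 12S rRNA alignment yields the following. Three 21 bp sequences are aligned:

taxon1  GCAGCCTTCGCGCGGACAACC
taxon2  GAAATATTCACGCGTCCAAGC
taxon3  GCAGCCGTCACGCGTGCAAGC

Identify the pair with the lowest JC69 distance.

taxon1 and taxon3

taxon1–taxon2: 8/21 differ, p = 0.381, d = 0.532.
taxon1–taxon3: 5/21 differ, p = 0.238, d = 0.286.
taxon2–taxon3: 6/21 differ, p = 0.286, d = 0.360.
The smallest distance is between taxon1 and taxon3.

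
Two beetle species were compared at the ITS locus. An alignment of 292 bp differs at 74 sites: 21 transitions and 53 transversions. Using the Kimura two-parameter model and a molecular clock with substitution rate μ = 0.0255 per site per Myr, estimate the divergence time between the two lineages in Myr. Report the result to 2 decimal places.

P = 21/292 ≈ 0.071918 and Q = 53/292 ≈ 0.181507.
Under the Kimura two-parameter model, d = −½ ln(1 − 2P − Q) − ¼ ln(1 − 2Q).
1 − 2P − Q = 0.674657, giving −½ ln(0.674657) = 0.196775.
1 − 2Q = 0.636986, giving −¼ ln(0.636986) = 0.112752.
d = 0.196775 + 0.112752 = 0.309527.
Under a molecular clock d = 2μt, so t = d/(2μ) = 0.309527 / (2 × 0.0255) = 6.07 Myr.

6.07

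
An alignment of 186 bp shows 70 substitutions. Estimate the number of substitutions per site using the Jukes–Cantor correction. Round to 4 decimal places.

0.5226

p = 70/186 ≈ 0.376344.
d = −(3/4) ln(1 − 4p/3) = −0.75 ln(1 − 0.501792) = −0.75 ln(0.498208)
  = −0.75 × (-0.696738) = 0.522554 substitutions/site.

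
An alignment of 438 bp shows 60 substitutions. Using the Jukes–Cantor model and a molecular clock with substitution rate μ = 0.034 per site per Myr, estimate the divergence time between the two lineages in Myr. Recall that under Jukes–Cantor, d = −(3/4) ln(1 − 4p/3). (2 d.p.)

2.22

p = 60/438 ≈ 0.136986.
d = −(3/4) ln(1 − 4p/3) = −0.75 ln(1 − 0.182648) = −0.75 ln(0.817352)
  = −0.75 × (-0.201685) = 0.151264 substitutions/site.
Under a molecular clock d = 2μt, so t = d/(2μ) = 0.151264 / (2 × 0.034) = 2.22 Myr.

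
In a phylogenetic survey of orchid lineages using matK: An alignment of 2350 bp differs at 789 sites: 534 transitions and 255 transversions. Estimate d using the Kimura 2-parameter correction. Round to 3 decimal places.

0.475

P = 534/2350 ≈ 0.227234 and Q = 255/2350 ≈ 0.108511.
Under the Kimura two-parameter model, d = −½ ln(1 − 2P − Q) − ¼ ln(1 − 2Q).
1 − 2P − Q = 0.437021, giving −½ ln(0.437021) = 0.413887.
1 − 2Q = 0.782978, giving −¼ ln(0.782978) = 0.061163.
d = 0.413887 + 0.061163 = 0.475050.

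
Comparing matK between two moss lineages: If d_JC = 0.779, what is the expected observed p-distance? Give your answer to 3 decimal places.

p = (3/4)(1 − e^(−4d/3)) = 0.75 × (1 − e^(-1.038667)) = 0.75 × (1 − 0.353926) = 0.484556.

0.485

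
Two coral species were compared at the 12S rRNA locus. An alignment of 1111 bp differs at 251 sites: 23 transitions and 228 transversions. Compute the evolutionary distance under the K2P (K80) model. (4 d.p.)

P = 23/1111 ≈ 0.020702 and Q = 228/1111 ≈ 0.205221.
Under the Kimura two-parameter model, d = −½ ln(1 − 2P − Q) − ¼ ln(1 − 2Q).
1 − 2P − Q = 0.753375, giving −½ ln(0.753375) = 0.141596.
1 − 2Q = 0.589558, giving −¼ ln(0.589558) = 0.132096.
d = 0.141596 + 0.132096 = 0.273692.

0.2737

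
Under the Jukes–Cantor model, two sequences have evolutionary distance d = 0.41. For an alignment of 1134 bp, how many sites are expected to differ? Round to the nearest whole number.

358

Invert JC69: p = (3/4)(1 − e^(−4d/3)) = 0.75 × (1 − e^(-0.546667)) = 0.75 × (1 − 0.578876) = 0.315843.
Expected differing sites = pL ≈ 0.315843 × 1134 = 358.165962 ≈ 358.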